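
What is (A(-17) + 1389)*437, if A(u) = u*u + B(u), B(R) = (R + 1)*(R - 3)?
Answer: 873126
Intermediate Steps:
B(R) = (1 + R)*(-3 + R)
A(u) = -3 - 2*u + 2*u² (A(u) = u*u + (-3 + u² - 2*u) = u² + (-3 + u² - 2*u) = -3 - 2*u + 2*u²)
(A(-17) + 1389)*437 = ((-3 - 2*(-17) + 2*(-17)²) + 1389)*437 = ((-3 + 34 + 2*289) + 1389)*437 = ((-3 + 34 + 578) + 1389)*437 = (609 + 1389)*437 = 1998*437 = 873126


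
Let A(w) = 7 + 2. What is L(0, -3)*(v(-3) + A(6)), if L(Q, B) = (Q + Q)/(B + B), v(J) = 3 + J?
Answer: 0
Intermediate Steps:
L(Q, B) = Q/B (L(Q, B) = (2*Q)/((2*B)) = (2*Q)*(1/(2*B)) = Q/B)
A(w) = 9
L(0, -3)*(v(-3) + A(6)) = (0/(-3))*((3 - 3) + 9) = (0*(-⅓))*(0 + 9) = 0*9 = 0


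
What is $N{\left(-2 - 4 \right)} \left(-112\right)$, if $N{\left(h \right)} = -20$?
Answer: $2240$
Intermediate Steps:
$N{\left(-2 - 4 \right)} \left(-112\right) = \left(-20\right) \left(-112\right) = 2240$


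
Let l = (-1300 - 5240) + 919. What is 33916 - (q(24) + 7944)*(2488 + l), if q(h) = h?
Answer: 24997660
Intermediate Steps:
l = -5621 (l = -6540 + 919 = -5621)
33916 - (q(24) + 7944)*(2488 + l) = 33916 - (24 + 7944)*(2488 - 5621) = 33916 - 7968*(-3133) = 33916 - 1*(-24963744) = 33916 + 24963744 = 24997660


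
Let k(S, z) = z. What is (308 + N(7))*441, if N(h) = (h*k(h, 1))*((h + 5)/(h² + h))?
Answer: 272979/2 ≈ 1.3649e+5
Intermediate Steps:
N(h) = h*(5 + h)/(h + h²) (N(h) = (h*1)*((h + 5)/(h² + h)) = h*((5 + h)/(h + h²)) = h*(5 + h)/(h + h²))
(308 + N(7))*441 = (308 + (5 + 7)/(1 + 7))*441 = (308 + 12/8)*441 = (308 + (⅛)*12)*441 = (308 + 3/2)*441 = (619/2)*441 = 272979/2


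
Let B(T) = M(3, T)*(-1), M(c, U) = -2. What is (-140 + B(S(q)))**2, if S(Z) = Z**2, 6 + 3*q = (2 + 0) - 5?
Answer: 19044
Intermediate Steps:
q = -3 (q = -2 + ((2 + 0) - 5)/3 = -2 + (2 - 5)/3 = -2 + (1/3)*(-3) = -2 - 1 = -3)
B(T) = 2 (B(T) = -2*(-1) = 2)
(-140 + B(S(q)))**2 = (-140 + 2)**2 = (-138)**2 = 19044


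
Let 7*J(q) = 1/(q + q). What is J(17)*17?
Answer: 1/14 ≈ 0.071429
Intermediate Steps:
J(q) = 1/(14*q) (J(q) = 1/(7*(q + q)) = 1/(7*((2*q))) = (1/(2*q))/7 = 1/(14*q))
J(17)*17 = ((1/14)/17)*17 = ((1/14)*(1/17))*17 = (1/238)*17 = 1/14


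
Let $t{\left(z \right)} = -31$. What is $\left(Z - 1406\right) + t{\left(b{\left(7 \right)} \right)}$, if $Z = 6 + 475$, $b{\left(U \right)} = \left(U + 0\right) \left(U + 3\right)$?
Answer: $-956$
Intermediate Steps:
$b{\left(U \right)} = U \left(3 + U\right)$
$Z = 481$
$\left(Z - 1406\right) + t{\left(b{\left(7 \right)} \right)} = \left(481 - 1406\right) - 31 = -925 - 31 = -956$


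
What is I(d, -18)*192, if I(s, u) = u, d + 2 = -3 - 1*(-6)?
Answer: -3456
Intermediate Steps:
d = 1 (d = -2 + (-3 - 1*(-6)) = -2 + (-3 + 6) = -2 + 3 = 1)
I(d, -18)*192 = -18*192 = -3456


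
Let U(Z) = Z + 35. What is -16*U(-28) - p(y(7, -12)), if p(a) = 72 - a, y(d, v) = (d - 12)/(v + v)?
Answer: -4411/24 ≈ -183.79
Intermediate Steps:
y(d, v) = (-12 + d)/(2*v) (y(d, v) = (-12 + d)/((2*v)) = (-12 + d)*(1/(2*v)) = (-12 + d)/(2*v))
U(Z) = 35 + Z
-16*U(-28) - p(y(7, -12)) = -16*(35 - 28) - (72 - (-12 + 7)/(2*(-12))) = -16*7 - (72 - (-1)*(-5)/(2*12)) = -112 - (72 - 1*5/24) = -112 - (72 - 5/24) = -112 - 1*1723/24 = -112 - 1723/24 = -4411/24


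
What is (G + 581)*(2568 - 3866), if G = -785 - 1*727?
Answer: 1208438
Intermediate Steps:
G = -1512 (G = -785 - 727 = -1512)
(G + 581)*(2568 - 3866) = (-1512 + 581)*(2568 - 3866) = -931*(-1298) = 1208438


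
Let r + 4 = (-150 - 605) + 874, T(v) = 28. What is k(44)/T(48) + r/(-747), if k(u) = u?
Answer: 7412/5229 ≈ 1.4175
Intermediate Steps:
r = 115 (r = -4 + ((-150 - 605) + 874) = -4 + (-755 + 874) = -4 + 119 = 115)
k(44)/T(48) + r/(-747) = 44/28 + 115/(-747) = 44*(1/28) + 115*(-1/747) = 11/7 - 115/747 = 7412/5229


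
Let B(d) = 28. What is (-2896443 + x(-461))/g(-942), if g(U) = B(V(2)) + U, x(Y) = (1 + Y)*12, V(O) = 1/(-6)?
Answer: 2901963/914 ≈ 3175.0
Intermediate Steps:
V(O) = -⅙
x(Y) = 12 + 12*Y
g(U) = 28 + U
(-2896443 + x(-461))/g(-942) = (-2896443 + (12 + 12*(-461)))/(28 - 942) = (-2896443 + (12 - 5532))/(-914) = (-2896443 - 5520)*(-1/914) = -2901963*(-1/914) = 2901963/914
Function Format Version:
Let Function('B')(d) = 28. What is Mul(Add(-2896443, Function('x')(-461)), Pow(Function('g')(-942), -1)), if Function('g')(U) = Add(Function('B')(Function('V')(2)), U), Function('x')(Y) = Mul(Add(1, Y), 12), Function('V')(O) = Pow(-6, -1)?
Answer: Rational(2901963, 914) ≈ 3175.0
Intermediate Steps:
Function('V')(O) = Rational(-1, 6)
Function('x')(Y) = Add(12, Mul(12, Y))
Function('g')(U) = Add(28, U)
Mul(Add(-2896443, Function('x')(-461)), Pow(Function('g')(-942), -1)) = Mul(Add(-2896443, Add(12, Mul(12, -461))), Pow(Add(28, -942), -1)) = Mul(Add(-2896443, Add(12, -5532)), Pow(-914, -1)) = Mul(Add(-2896443, -5520), Rational(-1, 914)) = Mul(-2901963, Rational(-1, 914)) = Rational(2901963, 914)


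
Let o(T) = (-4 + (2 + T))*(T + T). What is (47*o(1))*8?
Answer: -752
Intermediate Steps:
o(T) = 2*T*(-2 + T) (o(T) = (-2 + T)*(2*T) = 2*T*(-2 + T))
(47*o(1))*8 = (47*(2*1*(-2 + 1)))*8 = (47*(2*1*(-1)))*8 = (47*(-2))*8 = -94*8 = -752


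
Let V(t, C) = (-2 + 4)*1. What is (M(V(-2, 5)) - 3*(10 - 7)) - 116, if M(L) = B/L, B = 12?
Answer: -119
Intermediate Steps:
V(t, C) = 2 (V(t, C) = 2*1 = 2)
M(L) = 12/L
(M(V(-2, 5)) - 3*(10 - 7)) - 116 = (12/2 - 3*(10 - 7)) - 116 = (12*(½) - 3*3) - 116 = (6 - 9) - 116 = -3 - 116 = -119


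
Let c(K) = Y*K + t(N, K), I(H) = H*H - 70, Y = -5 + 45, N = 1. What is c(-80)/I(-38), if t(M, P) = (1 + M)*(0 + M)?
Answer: -533/229 ≈ -2.3275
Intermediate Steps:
t(M, P) = M*(1 + M) (t(M, P) = (1 + M)*M = M*(1 + M))
Y = 40
I(H) = -70 + H² (I(H) = H² - 70 = -70 + H²)
c(K) = 2 + 40*K (c(K) = 40*K + 1*(1 + 1) = 40*K + 1*2 = 40*K + 2 = 2 + 40*K)
c(-80)/I(-38) = (2 + 40*(-80))/(-70 + (-38)²) = (2 - 3200)/(-70 + 1444) = -3198/1374 = -3198*1/1374 = -533/229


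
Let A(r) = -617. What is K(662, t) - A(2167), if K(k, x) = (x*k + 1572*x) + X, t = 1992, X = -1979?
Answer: 4448766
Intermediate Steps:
K(k, x) = -1979 + 1572*x + k*x (K(k, x) = (x*k + 1572*x) - 1979 = (k*x + 1572*x) - 1979 = (1572*x + k*x) - 1979 = -1979 + 1572*x + k*x)
K(662, t) - A(2167) = (-1979 + 1572*1992 + 662*1992) - 1*(-617) = (-1979 + 3131424 + 1318704) + 617 = 4448149 + 617 = 4448766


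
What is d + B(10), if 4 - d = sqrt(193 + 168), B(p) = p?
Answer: -5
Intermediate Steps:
d = -15 (d = 4 - sqrt(193 + 168) = 4 - sqrt(361) = 4 - 1*19 = 4 - 19 = -15)
d + B(10) = -15 + 10 = -5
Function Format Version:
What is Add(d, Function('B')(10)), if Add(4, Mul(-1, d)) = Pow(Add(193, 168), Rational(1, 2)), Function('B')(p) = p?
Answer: -5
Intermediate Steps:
d = -15 (d = Add(4, Mul(-1, Pow(Add(193, 168), Rational(1, 2)))) = Add(4, Mul(-1, Pow(361, Rational(1, 2)))) = Add(4, Mul(-1, 19)) = Add(4, -19) = -15)
Add(d, Function('B')(10)) = Add(-15, 10) = -5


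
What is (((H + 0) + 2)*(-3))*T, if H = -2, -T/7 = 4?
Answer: 0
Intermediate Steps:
T = -28 (T = -7*4 = -28)
(((H + 0) + 2)*(-3))*T = (((-2 + 0) + 2)*(-3))*(-28) = ((-2 + 2)*(-3))*(-28) = (0*(-3))*(-28) = 0*(-28) = 0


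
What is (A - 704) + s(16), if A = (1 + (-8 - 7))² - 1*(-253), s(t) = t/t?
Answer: -254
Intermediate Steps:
s(t) = 1
A = 449 (A = (1 - 15)² + 253 = (-14)² + 253 = 196 + 253 = 449)
(A - 704) + s(16) = (449 - 704) + 1 = -255 + 1 = -254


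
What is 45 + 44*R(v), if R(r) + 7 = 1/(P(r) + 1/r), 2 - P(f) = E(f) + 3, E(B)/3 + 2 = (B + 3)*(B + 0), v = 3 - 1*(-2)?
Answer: -75591/287 ≈ -263.38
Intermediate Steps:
v = 5 (v = 3 + 2 = 5)
E(B) = -6 + 3*B*(3 + B) (E(B) = -6 + 3*((B + 3)*(B + 0)) = -6 + 3*((3 + B)*B) = -6 + 3*(B*(3 + B)) = -6 + 3*B*(3 + B))
P(f) = 5 - 9*f - 3*f² (P(f) = 2 - ((-6 + 3*f² + 9*f) + 3) = 2 - (-3 + 3*f² + 9*f) = 2 + (3 - 9*f - 3*f²) = 5 - 9*f - 3*f²)
R(r) = -7 + 1/(5 + 1/r - 9*r - 3*r²) (R(r) = -7 + 1/((5 - 9*r - 3*r²) + 1/r) = -7 + 1/(5 + 1/r - 9*r - 3*r²))
45 + 44*R(v) = 45 + 44*((7 - 1*5 - 7*5*(-5 + 3*5² + 9*5))/(-1 + 5*(-5 + 3*5² + 9*5))) = 45 + 44*((7 - 5 - 7*5*(-5 + 3*25 + 45))/(-1 + 5*(-5 + 3*25 + 45))) = 45 + 44*((7 - 5 - 7*5*(-5 + 75 + 45))/(-1 + 5*(-5 + 75 + 45))) = 45 + 44*((7 - 5 - 7*5*115)/(-1 + 5*115)) = 45 + 44*((7 - 5 - 4025)/(-1 + 575)) = 45 + 44*(-4023/574) = 45 - 88506/287 = -75591/287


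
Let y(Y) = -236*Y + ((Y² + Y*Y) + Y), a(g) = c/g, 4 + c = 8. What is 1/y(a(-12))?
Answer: 9/707 ≈ 0.012730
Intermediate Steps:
c = 4 (c = -4 + 8 = 4)
a(g) = 4/g
y(Y) = -235*Y + 2*Y² (y(Y) = -236*Y + ((Y² + Y²) + Y) = -236*Y + (2*Y² + Y) = -236*Y + (Y + 2*Y²) = -235*Y + 2*Y²)
1/y(a(-12)) = 1/((4/(-12))*(-235 + 2*(4/(-12)))) = 1/((4*(-1/12))*(-235 + 2*(4*(-1/12)))) = 1/(-(-235 + 2*(-⅓))/3) = 1/(-(-235 - ⅔)/3) = 1/(-⅓*(-707/3)) = 1/(707/9) = 9/707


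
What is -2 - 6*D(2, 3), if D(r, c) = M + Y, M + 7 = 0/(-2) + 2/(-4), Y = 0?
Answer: 43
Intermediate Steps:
M = -15/2 (M = -7 + (0/(-2) + 2/(-4)) = -7 + (0*(-1/2) + 2*(-1/4)) = -7 + (0 - 1/2) = -7 - 1/2 = -15/2 ≈ -7.5000)
D(r, c) = -15/2 (D(r, c) = -15/2 + 0 = -15/2)
-2 - 6*D(2, 3) = -2 - 6*(-15/2) = -2 + 45 = 43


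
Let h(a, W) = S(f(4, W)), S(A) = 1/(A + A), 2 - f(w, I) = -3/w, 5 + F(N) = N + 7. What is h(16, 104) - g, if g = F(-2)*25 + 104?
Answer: -1142/11 ≈ -103.82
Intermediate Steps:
F(N) = 2 + N (F(N) = -5 + (N + 7) = -5 + (7 + N) = 2 + N)
f(w, I) = 2 + 3/w (f(w, I) = 2 - (-3)/w = 2 + 3/w)
S(A) = 1/(2*A)
h(a, W) = 2/11 (h(a, W) = 1/(2*(2 + 3/4)) = 1/(2*(2 + 3*(¼))) = 1/(2*(2 + ¾)) = 1/(2*(11/4)) = (½)*(4/11) = 2/11)
g = 104 (g = (2 - 2)*25 + 104 = 0*25 + 104 = 0 + 104 = 104)
h(16, 104) - g = 2/11 - 1*104 = 2/11 - 104 = -1142/11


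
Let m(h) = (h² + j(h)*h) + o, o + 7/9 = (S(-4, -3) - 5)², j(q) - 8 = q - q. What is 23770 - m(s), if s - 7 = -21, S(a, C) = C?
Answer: 212605/9 ≈ 23623.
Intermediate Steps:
j(q) = 8 (j(q) = 8 + (q - q) = 8 + 0 = 8)
o = 569/9 (o = -7/9 + (-3 - 5)² = -7/9 + (-8)² = -7/9 + 64 = 569/9 ≈ 63.222)
s = -14 (s = 7 - 21 = -14)
m(h) = 569/9 + h² + 8*h (m(h) = (h² + 8*h) + 569/9 = 569/9 + h² + 8*h)
23770 - m(s) = 23770 - (569/9 + (-14)² + 8*(-14)) = 23770 - (569/9 + 196 - 112) = 23770 - 1*1325/9 = 23770 - 1325/9 = 212605/9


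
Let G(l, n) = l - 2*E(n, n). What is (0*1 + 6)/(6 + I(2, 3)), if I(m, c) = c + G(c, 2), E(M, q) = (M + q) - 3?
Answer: ⅗ ≈ 0.60000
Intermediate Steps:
E(M, q) = -3 + M + q
G(l, n) = 6 + l - 4*n (G(l, n) = l - 2*(-3 + n + n) = l - 2*(-3 + 2*n) = l + (6 - 4*n) = 6 + l - 4*n)
I(m, c) = -2 + 2*c (I(m, c) = c + (6 + c - 4*2) = c + (6 + c - 8) = c + (-2 + c) = -2 + 2*c)
(0*1 + 6)/(6 + I(2, 3)) = (0*1 + 6)/(6 + (-2 + 2*3)) = (0 + 6)/(6 + (-2 + 6)) = 6/(6 + 4) = 6/10 = 6*(⅒) = ⅗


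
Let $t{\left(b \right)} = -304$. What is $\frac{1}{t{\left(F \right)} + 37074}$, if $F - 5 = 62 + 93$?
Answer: $\frac{1}{36770} \approx 2.7196 \cdot 10^{-5}$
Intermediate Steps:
$F = 160$ ($F = 5 + \left(62 + 93\right) = 5 + 155 = 160$)
$\frac{1}{t{\left(F \right)} + 37074} = \frac{1}{-304 + 37074} = \frac{1}{36770}$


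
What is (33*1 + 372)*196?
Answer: 79380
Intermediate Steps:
(33*1 + 372)*196 = (33 + 372)*196 = 405*196 = 79380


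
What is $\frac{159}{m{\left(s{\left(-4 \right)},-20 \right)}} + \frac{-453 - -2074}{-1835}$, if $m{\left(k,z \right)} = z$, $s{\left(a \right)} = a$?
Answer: $- \frac{64837}{7340} \approx -8.8334$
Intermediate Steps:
$\frac{159}{m{\left(s{\left(-4 \right)},-20 \right)}} + \frac{-453 - -2074}{-1835} = \frac{159}{-20} + \frac{-453 - -2074}{-1835} = 159 \left(- \frac{1}{20}\right) + \left(-453 + 2074\right) \left(- \frac{1}{1835}\right) = - \frac{159}{20} + 1621 \left(- \frac{1}{1835}\right) = - \frac{159}{20} - \frac{1621}{1835} = - \frac{64837}{7340}$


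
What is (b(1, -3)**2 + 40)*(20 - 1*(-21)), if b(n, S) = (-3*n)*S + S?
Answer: 3116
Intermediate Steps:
b(n, S) = S - 3*S*n (b(n, S) = -3*S*n + S = S - 3*S*n)
(b(1, -3)**2 + 40)*(20 - 1*(-21)) = ((-3*(1 - 3*1))**2 + 40)*(20 - 1*(-21)) = ((-3*(1 - 3))**2 + 40)*(20 + 21) = ((-3*(-2))**2 + 40)*41 = (6**2 + 40)*41 = (36 + 40)*41 = 76*41 = 3116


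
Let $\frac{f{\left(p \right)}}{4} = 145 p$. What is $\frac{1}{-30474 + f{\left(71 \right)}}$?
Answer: $\frac{1}{10706} \approx 9.3406 \cdot 10^{-5}$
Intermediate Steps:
$f{\left(p \right)} = 580 p$ ($f{\left(p \right)} = 4 \cdot 145 p = 580 p$)
$\frac{1}{-30474 + f{\left(71 \right)}} = \frac{1}{-30474 + 580 \cdot 71} = \frac{1}{-30474 + 41180} = \frac{1}{10706}$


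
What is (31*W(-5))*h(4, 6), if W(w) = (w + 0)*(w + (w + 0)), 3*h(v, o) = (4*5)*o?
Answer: 62000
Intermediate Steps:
h(v, o) = 20*o/3 (h(v, o) = ((4*5)*o)/3 = (20*o)/3 = 20*o/3)
W(w) = 2*w**2 (W(w) = w*(w + w) = w*(2*w) = 2*w**2)
(31*W(-5))*h(4, 6) = (31*(2*(-5)**2))*((20/3)*6) = (31*(2*25))*40 = (31*50)*40 = 1550*40 = 62000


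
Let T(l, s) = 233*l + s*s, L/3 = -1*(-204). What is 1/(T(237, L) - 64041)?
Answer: 1/365724 ≈ 2.7343e-6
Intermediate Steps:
L = 612 (L = 3*(-1*(-204)) = 3*204 = 612)
T(l, s) = s**2 + 233*l (T(l, s) = 233*l + s**2 = s**2 + 233*l)
1/(T(237, L) - 64041) = 1/((612**2 + 233*237) - 64041) = 1/((374544 + 55221) - 64041) = 1/(429765 - 64041) = 1/365724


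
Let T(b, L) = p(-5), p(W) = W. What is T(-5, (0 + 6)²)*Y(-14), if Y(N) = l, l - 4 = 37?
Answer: -205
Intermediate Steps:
l = 41 (l = 4 + 37 = 41)
Y(N) = 41
T(b, L) = -5
T(-5, (0 + 6)²)*Y(-14) = -5*41 = -205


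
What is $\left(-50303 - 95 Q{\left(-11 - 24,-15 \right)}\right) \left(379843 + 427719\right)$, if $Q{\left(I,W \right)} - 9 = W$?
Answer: $-40162480946$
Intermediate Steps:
$Q{\left(I,W \right)} = 9 + W$
$\left(-50303 - 95 Q{\left(-11 - 24,-15 \right)}\right) \left(379843 + 427719\right) = \left(-50303 - 95 \left(9 - 15\right)\right) \left(379843 + 427719\right) = \left(-50303 - -570\right) 807562 = \left(-50303 + 570\right) 807562 = \left(-49733\right) 807562 = -40162480946$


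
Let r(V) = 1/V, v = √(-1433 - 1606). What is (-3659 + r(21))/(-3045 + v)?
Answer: 5570755/4637532 + 38419*I*√3039/97388172 ≈ 1.2012 + 0.021747*I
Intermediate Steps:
v = I*√3039 (v = √(-3039) = I*√3039 ≈ 55.127*I)
(-3659 + r(21))/(-3045 + v) = (-3659 + 1/21)/(-3045 + I*√3039) = -76838/(21*(-3045 + I*√3039))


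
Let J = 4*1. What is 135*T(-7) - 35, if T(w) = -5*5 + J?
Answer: -2870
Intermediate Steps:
J = 4
T(w) = -21 (T(w) = -5*5 + 4 = -25 + 4 = -21)
135*T(-7) - 35 = 135*(-21) - 35 = -2835 - 35 = -2870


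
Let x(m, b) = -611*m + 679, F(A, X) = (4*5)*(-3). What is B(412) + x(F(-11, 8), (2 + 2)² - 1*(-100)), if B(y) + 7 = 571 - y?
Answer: 37491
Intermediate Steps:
B(y) = 564 - y (B(y) = -7 + (571 - y) = 564 - y)
F(A, X) = -60 (F(A, X) = 20*(-3) = -60)
x(m, b) = 679 - 611*m
B(412) + x(F(-11, 8), (2 + 2)² - 1*(-100)) = (564 - 1*412) + (679 - 611*(-60)) = (564 - 412) + (679 + 36660) = 152 + 37339 = 37491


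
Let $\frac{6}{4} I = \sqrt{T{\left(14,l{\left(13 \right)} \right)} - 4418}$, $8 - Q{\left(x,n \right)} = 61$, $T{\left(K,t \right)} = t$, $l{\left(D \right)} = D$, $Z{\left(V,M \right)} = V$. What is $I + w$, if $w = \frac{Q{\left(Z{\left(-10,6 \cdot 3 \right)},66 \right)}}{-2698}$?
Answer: $\frac{53}{2698} + \frac{2 i \sqrt{4405}}{3} \approx 0.019644 + 44.247 i$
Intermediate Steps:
$Q{\left(x,n \right)} = -53$ ($Q{\left(x,n \right)} = 8 - 61 = -53$)
$I = \frac{2 i \sqrt{4405}}{3}$ ($I = \frac{2 \sqrt{13 - 4418}}{3} = \frac{2 \sqrt{-4405}}{3} = \frac{2 i \sqrt{4405}}{3} \approx 44.247 i$)
$w = \frac{53}{2698}$ ($w = - \frac{53}{-2698} = \left(-53\right) \left(- \frac{1}{2698}\right) = \frac{53}{2698} \approx 0.019644$)
$I + w = \frac{2 i \sqrt{4405}}{3} + \frac{53}{2698} = \frac{53}{2698} + \frac{2 i \sqrt{4405}}{3}$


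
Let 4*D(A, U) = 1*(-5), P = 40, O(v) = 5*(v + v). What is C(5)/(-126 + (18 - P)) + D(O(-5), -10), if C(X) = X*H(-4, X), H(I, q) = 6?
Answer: -215/148 ≈ -1.4527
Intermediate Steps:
O(v) = 10*v (O(v) = 5*(2*v) = 10*v)
D(A, U) = -5/4 (D(A, U) = (1*(-5))/4 = (¼)*(-5) = -5/4)
C(X) = 6*X (C(X) = X*6 = 6*X)
C(5)/(-126 + (18 - P)) + D(O(-5), -10) = (6*5)/(-126 + (18 - 1*40)) - 5/4 = 30/(-126 + (18 - 40)) - 5/4 = 30/(-126 - 22) - 5/4 = 30/(-148) - 5/4 = 30*(-1/148) - 5/4 = -15/74 - 5/4 = -215/148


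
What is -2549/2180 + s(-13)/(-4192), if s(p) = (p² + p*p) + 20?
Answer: -1433231/1142320 ≈ -1.2547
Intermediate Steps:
s(p) = 20 + 2*p² (s(p) = (p² + p²) + 20 = 2*p² + 20 = 20 + 2*p²)
-2549/2180 + s(-13)/(-4192) = -2549/2180 + (20 + 2*(-13)²)/(-4192) = -2549*1/2180 + (20 + 2*169)*(-1/4192) = -2549/2180 + (20 + 338)*(-1/4192) = -2549/2180 + 358*(-1/4192) = -2549/2180 - 179/2096 = -1433231/1142320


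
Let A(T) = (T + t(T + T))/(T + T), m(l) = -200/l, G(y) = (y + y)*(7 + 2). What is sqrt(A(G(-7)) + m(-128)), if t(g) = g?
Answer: 7/4 ≈ 1.7500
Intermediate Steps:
G(y) = 18*y (G(y) = (2*y)*9 = 18*y)
A(T) = 3/2 (A(T) = (T + (T + T))/(T + T) = (T + 2*T)/((2*T)) = (3*T)*(1/(2*T)) = 3/2)
sqrt(A(G(-7)) + m(-128)) = sqrt(3/2 - 200/(-128)) = sqrt(3/2 - 200*(-1/128)) = sqrt(3/2 + 25/16) = sqrt(49/16) = 7/4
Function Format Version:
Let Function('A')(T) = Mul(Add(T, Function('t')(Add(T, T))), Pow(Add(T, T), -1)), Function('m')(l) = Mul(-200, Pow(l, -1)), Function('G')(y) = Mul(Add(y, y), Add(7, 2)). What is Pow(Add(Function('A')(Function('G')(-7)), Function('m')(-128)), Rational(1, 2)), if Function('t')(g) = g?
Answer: Rational(7, 4) ≈ 1.7500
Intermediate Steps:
Function('G')(y) = Mul(18, y) (Function('G')(y) = Mul(Mul(2, y), 9) = Mul(18, y))
Function('A')(T) = Rational(3, 2) (Function('A')(T) = Mul(Add(T, Add(T, T)), Pow(Add(T, T), -1)) = Mul(Add(T, Mul(2, T)), Pow(Mul(2, T), -1)) = Mul(Mul(3, T), Mul(Rational(1, 2), Pow(T, -1))) = Rational(3, 2))
Pow(Add(Function('A')(Function('G')(-7)), Function('m')(-128)), Rational(1, 2)) = Pow(Add(Rational(3, 2), Mul(-200, Pow(-128, -1))), Rational(1, 2)) = Pow(Add(Rational(3, 2), Mul(-200, Rational(-1, 128))), Rational(1, 2)) = Pow(Add(Rational(3, 2), Rational(25, 16)), Rational(1, 2)) = Pow(Rational(49, 16), Rational(1, 2)) = Rational(7, 4)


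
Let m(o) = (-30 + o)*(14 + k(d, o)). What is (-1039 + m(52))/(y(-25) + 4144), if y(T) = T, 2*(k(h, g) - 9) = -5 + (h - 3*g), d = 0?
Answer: -768/1373 ≈ -0.55936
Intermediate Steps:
k(h, g) = 13/2 + h/2 - 3*g/2 (k(h, g) = 9 + (-5 + (h - 3*g))/2 = 9 + (-5 + h - 3*g)/2 = 9 + (-5/2 + h/2 - 3*g/2) = 13/2 + h/2 - 3*g/2)
m(o) = (-30 + o)*(41/2 - 3*o/2) (m(o) = (-30 + o)*(14 + (13/2 + (½)*0 - 3*o/2)) = (-30 + o)*(14 + (13/2 + 0 - 3*o/2)) = (-30 + o)*(14 + (13/2 - 3*o/2)) = (-30 + o)*(41/2 - 3*o/2))
(-1039 + m(52))/(y(-25) + 4144) = (-1039 + (-615 - 3/2*52² + (131/2)*52))/(-25 + 4144) = (-1039 + (-615 - 3/2*2704 + 3406))/4119 = (-1039 + (-615 - 4056 + 3406))*(1/4119) = (-1039 - 1265)*(1/4119) = -2304*1/4119 = -768/1373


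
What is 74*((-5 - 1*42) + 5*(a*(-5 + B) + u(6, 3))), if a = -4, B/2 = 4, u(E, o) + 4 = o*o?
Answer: -6068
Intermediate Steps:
u(E, o) = -4 + o² (u(E, o) = -4 + o*o = -4 + o²)
B = 8 (B = 2*4 = 8)
74*((-5 - 1*42) + 5*(a*(-5 + B) + u(6, 3))) = 74*((-5 - 1*42) + 5*(-4*(-5 + 8) + (-4 + 3²))) = 74*((-5 - 42) + 5*(-4*3 + (-4 + 9))) = 74*(-47 + 5*(-12 + 5)) = 74*(-47 + 5*(-7)) = 74*(-47 - 35) = 74*(-82) = -6068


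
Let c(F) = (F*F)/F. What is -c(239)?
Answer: -239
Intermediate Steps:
c(F) = F (c(F) = F**2/F = F)
-c(239) = -1*239 = -239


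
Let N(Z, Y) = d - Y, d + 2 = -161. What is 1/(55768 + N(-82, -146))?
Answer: 1/55751 ≈ 1.7937e-5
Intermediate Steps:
d = -163 (d = -2 - 161 = -163)
N(Z, Y) = -163 - Y
1/(55768 + N(-82, -146)) = 1/(55768 + (-163 - 1*(-146))) = 1/(55768 + (-163 + 146)) = 1/(55768 - 17) = 1/55751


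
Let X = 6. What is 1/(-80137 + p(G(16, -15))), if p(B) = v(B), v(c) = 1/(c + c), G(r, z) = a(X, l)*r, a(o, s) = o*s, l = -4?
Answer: -768/61545217 ≈ -1.2479e-5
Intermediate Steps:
G(r, z) = -24*r (G(r, z) = (6*(-4))*r = -24*r)
v(c) = 1/(2*c)
p(B) = 1/(2*B)
1/(-80137 + p(G(16, -15))) = 1/(-80137 + 1/(2*((-24*16)))) = 1/(-80137 + (1/2)/(-384)) = 1/(-80137 + (1/2)*(-1/384)) = 1/(-80137 - 1/768) = 1/(-61545217/768) = -768/61545217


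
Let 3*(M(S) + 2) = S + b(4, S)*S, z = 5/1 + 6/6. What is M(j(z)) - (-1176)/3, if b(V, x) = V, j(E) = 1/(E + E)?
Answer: 14045/36 ≈ 390.14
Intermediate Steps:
z = 6 (z = 5*1 + 6*(1/6) = 5 + 1 = 6)
j(E) = 1/(2*E)
M(S) = -2 + 5*S/3 (M(S) = -2 + (S + 4*S)/3 = -2 + (5*S)/3 = -2 + 5*S/3)
M(j(z)) - (-1176)/3 = (-2 + 5*((1/2)/6)/3) - (-1176)/3 = (-2 + 5*((1/2)*(1/6))/3) - (-1176)/3 = (-2 + (5/3)*(1/12)) - 49*(-8) = (-2 + 5/36) + 392 = -67/36 + 392 = 14045/36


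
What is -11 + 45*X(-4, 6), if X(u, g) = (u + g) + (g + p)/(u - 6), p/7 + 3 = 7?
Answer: -74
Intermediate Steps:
p = 28 (p = -21 + 7*7 = -21 + 49 = 28)
X(u, g) = g + u + (28 + g)/(-6 + u) (X(u, g) = (u + g) + (g + 28)/(u - 6) = (g + u) + (28 + g)/(-6 + u) = g + u + (28 + g)/(-6 + u))
-11 + 45*X(-4, 6) = -11 + 45*((28 + (-4)**2 - 6*(-4) - 5*6 + 6*(-4))/(-6 - 4)) = -11 + 45*((28 + 16 + 24 - 30 - 24)/(-10)) = -11 + 45*(-1/10*14) = -11 + 45*(-7/5) = -11 - 63 = -74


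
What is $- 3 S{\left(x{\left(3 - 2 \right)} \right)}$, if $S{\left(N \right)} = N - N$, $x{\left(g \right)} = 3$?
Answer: $0$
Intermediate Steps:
$S{\left(N \right)} = 0$
$- 3 S{\left(x{\left(3 - 2 \right)} \right)} = \left(-3\right) 0 = 0$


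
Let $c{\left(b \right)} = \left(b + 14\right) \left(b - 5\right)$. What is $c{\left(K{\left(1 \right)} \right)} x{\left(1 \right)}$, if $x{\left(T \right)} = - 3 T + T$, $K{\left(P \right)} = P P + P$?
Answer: $96$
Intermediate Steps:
$K{\left(P \right)} = P + P^{2}$ ($K{\left(P \right)} = P^{2} + P = P + P^{2}$)
$x{\left(T \right)} = - 2 T$
$c{\left(b \right)} = \left(-5 + b\right) \left(14 + b\right)$ ($c{\left(b \right)} = \left(14 + b\right) \left(-5 + b\right) = \left(-5 + b\right) \left(14 + b\right)$)
$c{\left(K{\left(1 \right)} \right)} x{\left(1 \right)} = \left(-70 + \left(1 \left(1 + 1\right)\right)^{2} + 9 \cdot 1 \left(1 + 1\right)\right) \left(\left(-2\right) 1\right) = \left(-70 + \left(1 \cdot 2\right)^{2} + 9 \cdot 1 \cdot 2\right) \left(-2\right) = \left(-70 + 2^{2} + 9 \cdot 2\right) \left(-2\right) = \left(-70 + 4 + 18\right) \left(-2\right) = \left(-48\right) \left(-2\right) = 96$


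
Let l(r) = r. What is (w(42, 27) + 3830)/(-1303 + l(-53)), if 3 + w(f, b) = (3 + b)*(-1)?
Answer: -3797/1356 ≈ -2.8001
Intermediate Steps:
w(f, b) = -6 - b (w(f, b) = -3 + (3 + b)*(-1) = -3 + (-3 - b) = -6 - b)
(w(42, 27) + 3830)/(-1303 + l(-53)) = ((-6 - 1*27) + 3830)/(-1303 - 53) = ((-6 - 27) + 3830)/(-1356) = (-33 + 3830)*(-1/1356) = 3797*(-1/1356) = -3797/1356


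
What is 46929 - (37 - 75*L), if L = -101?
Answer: 39317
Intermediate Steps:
46929 - (37 - 75*L) = 46929 - (37 - 75*(-101)) = 46929 - (37 + 7575) = 46929 - 1*7612 = 46929 - 7612 = 39317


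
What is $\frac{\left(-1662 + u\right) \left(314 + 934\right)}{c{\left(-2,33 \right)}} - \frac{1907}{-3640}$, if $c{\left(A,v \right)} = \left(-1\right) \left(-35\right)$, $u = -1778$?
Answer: $- \frac{446482573}{3640} \approx -1.2266 \cdot 10^{5}$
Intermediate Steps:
$c{\left(A,v \right)} = 35$
$\frac{\left(-1662 + u\right) \left(314 + 934\right)}{c{\left(-2,33 \right)}} - \frac{1907}{-3640} = \frac{\left(-1662 - 1778\right) \left(314 + 934\right)}{35} - \frac{1907}{-3640} = \left(-3440\right) 1248 \cdot \frac{1}{35} - - \frac{1907}{3640} = \left(-4293120\right) \frac{1}{35} + \frac{1907}{3640} = - \frac{858624}{7} + \frac{1907}{3640} = - \frac{446482573}{3640}$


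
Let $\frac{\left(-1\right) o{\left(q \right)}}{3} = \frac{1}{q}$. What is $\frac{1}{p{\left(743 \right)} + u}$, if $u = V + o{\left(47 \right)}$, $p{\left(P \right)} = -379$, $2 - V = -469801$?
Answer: $\frac{47}{22062925} \approx 2.1303 \cdot 10^{-6}$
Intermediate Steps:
$V = 469803$ ($V = 2 - -469801 = 2 + 469801 = 469803$)
$o{\left(q \right)} = - \frac{3}{q}$
$u = \frac{22080738}{47}$ ($u = 469803 - \frac{3}{47} = \frac{22080738}{47} \approx 4.698 \cdot 10^{5}$)
$\frac{1}{p{\left(743 \right)} + u} = \frac{1}{-379 + \frac{22080738}{47}} = \frac{1}{\frac{22062925}{47}} = \frac{47}{22062925}$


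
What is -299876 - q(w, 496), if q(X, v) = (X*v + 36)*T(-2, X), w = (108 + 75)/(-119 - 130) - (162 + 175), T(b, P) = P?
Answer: -391735426052/6889 ≈ -5.6864e+7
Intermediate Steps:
w = -28032/83 (w = 183/(-249) - 1*337 = 183*(-1/249) - 337 = -61/83 - 337 = -28032/83 ≈ -337.73)
q(X, v) = X*(36 + X*v) (q(X, v) = (X*v + 36)*X = (36 + X*v)*X = X*(36 + X*v))
-299876 - q(w, 496) = -299876 - (-28032)*(36 - 28032/83*496)/83 = -299876 - (-28032)*(36 - 13903872/83)/83 = -299876 - (-28032)*(-13900884)/(83*83) = -299876 - 1*389669580288/6889 = -299876 - 389669580288/6889 = -391735426052/6889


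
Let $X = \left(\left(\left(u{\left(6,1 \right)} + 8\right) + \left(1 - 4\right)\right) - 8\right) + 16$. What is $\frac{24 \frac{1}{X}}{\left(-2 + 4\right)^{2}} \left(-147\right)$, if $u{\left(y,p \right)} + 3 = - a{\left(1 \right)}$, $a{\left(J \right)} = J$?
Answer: $-98$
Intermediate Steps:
$u{\left(y,p \right)} = -4$ ($u{\left(y,p \right)} = -3 - 1 = -4$)
$X = 9$ ($X = \left(\left(\left(-4 + 8\right) + \left(1 - 4\right)\right) - 8\right) + 16 = \left(\left(4 + \left(1 - 4\right)\right) - 8\right) + 16 = \left(\left(4 - 3\right) - 8\right) + 16 = \left(1 - 8\right) + 16 = -7 + 16 = 9$)
$\frac{24 \frac{1}{X}}{\left(-2 + 4\right)^{2}} \left(-147\right) = \frac{24 \cdot \frac{1}{9}}{\left(-2 + 4\right)^{2}} \left(-147\right) = \frac{24 \cdot \frac{1}{9}}{2^{2}} \left(-147\right) = \frac{8}{3 \cdot 4} \left(-147\right) = \frac{8}{3} \cdot \frac{1}{4} \left(-147\right) = \frac{2}{3} \left(-147\right) = -98$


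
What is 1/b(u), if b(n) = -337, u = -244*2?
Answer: -1/337 ≈ -0.0029674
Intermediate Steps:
u = -488
1/b(u) = 1/(-337) = -1/337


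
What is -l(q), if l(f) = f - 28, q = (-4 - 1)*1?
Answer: 33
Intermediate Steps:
q = -5 (q = -5*1 = -5)
l(f) = -28 + f
-l(q) = -(-28 - 5) = -1*(-33) = 33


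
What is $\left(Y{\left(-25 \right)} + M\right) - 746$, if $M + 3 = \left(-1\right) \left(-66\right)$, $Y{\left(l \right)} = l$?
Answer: $-708$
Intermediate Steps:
$M = 63$ ($M = -3 - -66 = -3 + 66 = 63$)
$\left(Y{\left(-25 \right)} + M\right) - 746 = \left(-25 + 63\right) - 746 = 38 - 746 = -708$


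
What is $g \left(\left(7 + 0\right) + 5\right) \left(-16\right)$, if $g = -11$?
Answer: $2112$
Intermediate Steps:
$g \left(\left(7 + 0\right) + 5\right) \left(-16\right) = - 11 \left(\left(7 + 0\right) + 5\right) \left(-16\right) = - 11 \left(7 + 5\right) \left(-16\right) = \left(-11\right) 12 \left(-16\right) = \left(-132\right) \left(-16\right) = 2112$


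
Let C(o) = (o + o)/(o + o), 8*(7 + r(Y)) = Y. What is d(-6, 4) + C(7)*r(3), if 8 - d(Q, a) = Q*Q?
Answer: -277/8 ≈ -34.625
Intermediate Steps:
r(Y) = -7 + Y/8
d(Q, a) = 8 - Q**2 (d(Q, a) = 8 - Q*Q = 8 - Q**2)
C(o) = 1 (C(o) = (2*o)/((2*o)) = (2*o)*(1/(2*o)) = 1)
d(-6, 4) + C(7)*r(3) = (8 - 1*(-6)**2) + 1*(-7 + (1/8)*3) = (8 - 1*36) + 1*(-7 + 3/8) = (8 - 36) + 1*(-53/8) = -28 - 53/8 = -277/8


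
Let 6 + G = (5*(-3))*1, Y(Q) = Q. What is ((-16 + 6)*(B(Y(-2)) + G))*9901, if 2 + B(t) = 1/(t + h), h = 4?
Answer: 2227725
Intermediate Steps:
G = -21 (G = -6 + (5*(-3))*1 = -6 - 15*1 = -6 - 15 = -21)
B(t) = -2 + 1/(4 + t) (B(t) = -2 + 1/(t + 4) = -2 + 1/(4 + t))
((-16 + 6)*(B(Y(-2)) + G))*9901 = ((-16 + 6)*((-7 - 2*(-2))/(4 - 2) - 21))*9901 = -10*((-7 + 4)/2 - 21)*9901 = -10*((½)*(-3) - 21)*9901 = -10*(-3/2 - 21)*9901 = -10*(-45/2)*9901 = 225*9901 = 2227725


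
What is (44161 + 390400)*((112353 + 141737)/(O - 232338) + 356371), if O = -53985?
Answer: 44341283262877823/286323 ≈ 1.5486e+11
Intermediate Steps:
(44161 + 390400)*((112353 + 141737)/(O - 232338) + 356371) = (44161 + 390400)*((112353 + 141737)/(-53985 - 232338) + 356371) = 434561*(254090/(-286323) + 356371) = 434561*(254090*(-1/286323) + 356371) = 434561*(-254090/286323 + 356371) = 434561*(102036959743/286323) = 44341283262877823/286323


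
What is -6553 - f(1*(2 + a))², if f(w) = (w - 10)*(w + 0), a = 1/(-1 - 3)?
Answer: -1730929/256 ≈ -6761.4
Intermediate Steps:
a = -¼ (a = 1/(-4) = -¼ ≈ -0.25000)
f(w) = w*(-10 + w) (f(w) = (-10 + w)*w = w*(-10 + w))
-6553 - f(1*(2 + a))² = -6553 - ((1*(2 - ¼))*(-10 + 1*(2 - ¼)))² = -6553 - ((1*(7/4))*(-10 + 1*(7/4)))² = -6553 - (7*(-10 + 7/4)/4)² = -6553 - ((7/4)*(-33/4))² = -6553 - (-231/16)² = -6553 - 1*53361/256 = -6553 - 53361/256 = -1730929/256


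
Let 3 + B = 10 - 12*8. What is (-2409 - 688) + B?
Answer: -3186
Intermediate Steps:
B = -89 (B = -3 + (10 - 12*8) = -3 + (10 - 96) = -3 - 86 = -89)
(-2409 - 688) + B = (-2409 - 688) - 89 = -3097 - 89 = -3186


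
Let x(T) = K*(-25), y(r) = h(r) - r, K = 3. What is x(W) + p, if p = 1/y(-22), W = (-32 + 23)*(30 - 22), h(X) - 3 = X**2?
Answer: -38174/509 ≈ -74.998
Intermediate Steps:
h(X) = 3 + X**2
y(r) = 3 + r**2 - r (y(r) = (3 + r**2) - r = 3 + r**2 - r)
W = -72 (W = -9*8 = -72)
p = 1/509 (p = 1/(3 + (-22)**2 - 1*(-22)) = 1/(3 + 484 + 22) = 1/509 ≈ 0.0019646)
x(T) = -75 (x(T) = 3*(-25) = -75)
x(W) + p = -75 + 1/509 = -38174/509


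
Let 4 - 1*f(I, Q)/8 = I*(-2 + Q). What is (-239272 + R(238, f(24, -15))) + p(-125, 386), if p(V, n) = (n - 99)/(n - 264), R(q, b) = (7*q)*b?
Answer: 640727695/122 ≈ 5.2519e+6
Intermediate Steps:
f(I, Q) = 32 - 8*I*(-2 + Q)
R(q, b) = 7*b*q
p(V, n) = (-99 + n)/(-264 + n)
(-239272 + R(238, f(24, -15))) + p(-125, 386) = (-239272 + 7*(32 + 16*24 - 8*24*(-15))*238) + (-99 + 386)/(-264 + 386) = (-239272 + 7*(32 + 384 + 2880)*238) + 287/122 = (-239272 + 7*3296*238) + (1/122)*287 = (-239272 + 5491136) + 287/122 = 5251864 + 287/122 = 640727695/122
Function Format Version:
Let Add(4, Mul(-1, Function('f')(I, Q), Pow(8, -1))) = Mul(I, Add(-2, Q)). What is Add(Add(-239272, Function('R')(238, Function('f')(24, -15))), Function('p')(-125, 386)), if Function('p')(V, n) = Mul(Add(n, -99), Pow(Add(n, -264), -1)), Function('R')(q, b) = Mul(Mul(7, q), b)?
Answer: Rational(640727695, 122) ≈ 5.2519e+6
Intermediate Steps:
Function('f')(I, Q) = Add(32, Mul(-8, I, Add(-2, Q))) (Function('f')(I, Q) = Add(32, Mul(-8, Mul(I, Add(-2, Q)))) = Add(32, Mul(-8, I, Add(-2, Q))))
Function('R')(q, b) = Mul(7, b, q)
Function('p')(V, n) = Mul(Pow(Add(-264, n), -1), Add(-99, n)) (Function('p')(V, n) = Mul(Add(-99, n), Pow(Add(-264, n), -1)) = Mul(Pow(Add(-264, n), -1), Add(-99, n)))
Add(Add(-239272, Function('R')(238, Function('f')(24, -15))), Function('p')(-125, 386)) = Add(Add(-239272, Mul(7, Add(32, Mul(16, 24), Mul(-8, 24, -15)), 238)), Mul(Pow(Add(-264, 386), -1), Add(-99, 386))) = Add(Add(-239272, Mul(7, Add(32, 384, 2880), 238)), Mul(Pow(122, -1), 287)) = Add(Add(-239272, Mul(7, 3296, 238)), Mul(Rational(1, 122), 287)) = Add(Add(-239272, 5491136), Rational(287, 122)) = Add(5251864, Rational(287, 122)) = Rational(640727695, 122)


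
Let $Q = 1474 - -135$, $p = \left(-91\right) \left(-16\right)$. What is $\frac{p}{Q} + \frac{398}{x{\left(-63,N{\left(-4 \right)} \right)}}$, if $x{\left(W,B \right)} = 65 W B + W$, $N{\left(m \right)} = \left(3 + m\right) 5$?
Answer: $\frac{15180127}{16421454} \approx 0.92441$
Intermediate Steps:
$N{\left(m \right)} = 15 + 5 m$
$p = 1456$
$Q = 1609$ ($Q = 1474 + 135 = 1609$)
$x{\left(W,B \right)} = W + 65 B W$ ($x{\left(W,B \right)} = 65 B W + W = W + 65 B W$)
$\frac{p}{Q} + \frac{398}{x{\left(-63,N{\left(-4 \right)} \right)}} = \frac{1456}{1609} + \frac{398}{\left(-63\right) \left(1 + 65 \left(15 + 5 \left(-4\right)\right)\right)} = 1456 \cdot \frac{1}{1609} + \frac{398}{\left(-63\right) \left(1 + 65 \left(15 - 20\right)\right)} = \frac{1456}{1609} + \frac{398}{\left(-63\right) \left(1 + 65 \left(-5\right)\right)} = \frac{1456}{1609} + \frac{398}{\left(-63\right) \left(1 - 325\right)} = \frac{1456}{1609} + \frac{398}{\left(-63\right) \left(-324\right)} = \frac{1456}{1609} + \frac{398}{20412} = \frac{1456}{1609} + 398 \cdot \frac{1}{20412} = \frac{1456}{1609} + \frac{199}{10206} = \frac{15180127}{16421454}$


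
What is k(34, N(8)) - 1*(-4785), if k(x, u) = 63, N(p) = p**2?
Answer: 4848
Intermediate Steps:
k(34, N(8)) - 1*(-4785) = 63 - 1*(-4785) = 63 + 4785 = 4848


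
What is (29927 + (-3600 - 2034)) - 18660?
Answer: 5633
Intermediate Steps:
(29927 + (-3600 - 2034)) - 18660 = (29927 - 5634) - 18660 = 24293 - 18660 = 5633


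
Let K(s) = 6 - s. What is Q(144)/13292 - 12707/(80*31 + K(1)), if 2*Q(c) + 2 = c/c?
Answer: -337805373/66061240 ≈ -5.1135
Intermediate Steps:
Q(c) = -½ (Q(c) = -1 + (c/c)/2 = -1 + (½)*1 = -1 + ½ = -½)
Q(144)/13292 - 12707/(80*31 + K(1)) = -½/13292 - 12707/(80*31 + (6 - 1*1)) = -½*1/13292 - 12707/(2480 + (6 - 1)) = -1/26584 - 12707/(2480 + 5) = -1/26584 - 12707/2485 = -337805373/66061240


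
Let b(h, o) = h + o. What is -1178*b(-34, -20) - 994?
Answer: 62618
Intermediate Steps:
-1178*b(-34, -20) - 994 = -1178*(-34 - 20) - 994 = -1178*(-54) - 994 = 63612 - 994 = 62618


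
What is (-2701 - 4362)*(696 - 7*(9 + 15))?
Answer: -3729264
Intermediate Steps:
(-2701 - 4362)*(696 - 7*(9 + 15)) = -7063*(696 - 7*24) = -7063*(696 - 168) = -7063*528 = -3729264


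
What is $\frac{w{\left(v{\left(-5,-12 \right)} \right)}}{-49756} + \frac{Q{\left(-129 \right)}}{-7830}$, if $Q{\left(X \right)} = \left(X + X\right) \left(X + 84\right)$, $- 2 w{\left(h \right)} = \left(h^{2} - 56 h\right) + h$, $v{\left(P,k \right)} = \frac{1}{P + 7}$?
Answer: $- \frac{17119225}{11543392} \approx -1.483$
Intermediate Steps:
$v{\left(P,k \right)} = \frac{1}{7 + P}$
$w{\left(h \right)} = - \frac{h^{2}}{2} + \frac{55 h}{2}$ ($w{\left(h \right)} = - \frac{\left(h^{2} - 56 h\right) + h}{2} = - \frac{h^{2} - 55 h}{2} = - \frac{h^{2}}{2} + \frac{55 h}{2}$)
$Q{\left(X \right)} = 2 X \left(84 + X\right)$
$\frac{w{\left(v{\left(-5,-12 \right)} \right)}}{-49756} + \frac{Q{\left(-129 \right)}}{-7830} = \frac{\frac{1}{2} \frac{1}{7 - 5} \left(55 - \frac{1}{7 - 5}\right)}{-49756} + \frac{2 \left(-129\right) \left(84 - 129\right)}{-7830} = \frac{55 - \frac{1}{2}}{2 \cdot 2} \left(- \frac{1}{49756}\right) + 2 \left(-129\right) \left(-45\right) \left(- \frac{1}{7830}\right) = \frac{1}{2} \cdot \frac{1}{2} \left(55 - \frac{1}{2}\right) \left(- \frac{1}{49756}\right) + 11610 \left(- \frac{1}{7830}\right) = \frac{1}{2} \cdot \frac{1}{2} \left(55 - \frac{1}{2}\right) \left(- \frac{1}{49756}\right) - \frac{43}{29} = \frac{1}{2} \cdot \frac{1}{2} \cdot \frac{109}{2} \left(- \frac{1}{49756}\right) - \frac{43}{29} = \frac{109}{8} \left(- \frac{1}{49756}\right) - \frac{43}{29} = - \frac{109}{398048} - \frac{43}{29} = - \frac{17119225}{11543392}$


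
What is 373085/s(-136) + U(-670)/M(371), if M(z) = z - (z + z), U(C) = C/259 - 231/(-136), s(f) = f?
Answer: -17924666637/6534052 ≈ -2743.3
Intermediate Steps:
U(C) = 231/136 + C/259 (U(C) = C*(1/259) - 231*(-1/136) = C/259 + 231/136 = 231/136 + C/259)
M(z) = -z (M(z) = z - 2*z = -z)
373085/s(-136) + U(-670)/M(371) = 373085/(-136) + (231/136 + (1/259)*(-670))/((-1*371)) = 373085*(-1/136) + (231/136 - 670/259)/(-371) = -373085/136 - 31291/35224*(-1/371) = -373085/136 + 31291/13068104 = -17924666637/6534052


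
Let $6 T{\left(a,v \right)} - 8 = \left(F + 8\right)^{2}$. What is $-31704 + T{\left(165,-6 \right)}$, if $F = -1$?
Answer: $- \frac{63389}{2} \approx -31695.0$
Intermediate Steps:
$T{\left(a,v \right)} = \frac{19}{2}$ ($T{\left(a,v \right)} = \frac{4}{3} + \frac{\left(-1 + 8\right)^{2}}{6} = \frac{4}{3} + \frac{7^{2}}{6} = \frac{4}{3} + \frac{1}{6} \cdot 49 = \frac{4}{3} + \frac{49}{6} = \frac{19}{2}$)
$-31704 + T{\left(165,-6 \right)} = -31704 + \frac{19}{2} = - \frac{63389}{2}$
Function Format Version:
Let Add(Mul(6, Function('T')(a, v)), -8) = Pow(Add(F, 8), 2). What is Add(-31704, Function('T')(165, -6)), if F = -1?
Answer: Rational(-63389, 2) ≈ -31695.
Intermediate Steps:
Function('T')(a, v) = Rational(19, 2) (Function('T')(a, v) = Add(Rational(4, 3), Mul(Rational(1, 6), Pow(Add(-1, 8), 2))) = Add(Rational(4, 3), Mul(Rational(1, 6), Pow(7, 2))) = Add(Rational(4, 3), Mul(Rational(1, 6), 49)) = Add(Rational(4, 3), Rational(49, 6)) = Rational(19, 2))
Add(-31704, Function('T')(165, -6)) = Add(-31704, Rational(19, 2)) = Rational(-63389, 2)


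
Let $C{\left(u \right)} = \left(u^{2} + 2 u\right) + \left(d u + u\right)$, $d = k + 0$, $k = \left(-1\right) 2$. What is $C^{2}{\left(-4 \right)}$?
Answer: $144$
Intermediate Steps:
$k = -2$
$d = -2$ ($d = -2 + 0 = -2$)
$C{\left(u \right)} = u + u^{2}$ ($C{\left(u \right)} = \left(u^{2} + 2 u\right) + \left(- 2 u + u\right) = \left(u^{2} + 2 u\right) - u = u + u^{2}$)
$C^{2}{\left(-4 \right)} = \left(- 4 \left(1 - 4\right)\right)^{2} = \left(\left(-4\right) \left(-3\right)\right)^{2} = 12^{2} = 144$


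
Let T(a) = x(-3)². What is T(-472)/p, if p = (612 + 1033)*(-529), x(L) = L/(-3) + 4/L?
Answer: -1/7831845 ≈ -1.2768e-7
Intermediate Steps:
x(L) = 4/L - L/3 (x(L) = L*(-⅓) + 4/L = -L/3 + 4/L = 4/L - L/3)
p = -870205 (p = 1645*(-529) = -870205)
T(a) = ⅑ (T(a) = (4/(-3) - ⅓*(-3))² = (4*(-⅓) + 1)² = (-4/3 + 1)² = (-⅓)² = ⅑)
T(-472)/p = (⅑)/(-870205) = (⅑)*(-1/870205) = -1/7831845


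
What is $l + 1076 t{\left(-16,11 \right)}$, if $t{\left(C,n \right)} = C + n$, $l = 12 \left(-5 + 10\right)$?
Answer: $-5320$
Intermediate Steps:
$l = 60$ ($l = 12 \cdot 5 = 60$)
$l + 1076 t{\left(-16,11 \right)} = 60 + 1076 \left(-16 + 11\right) = 60 + 1076 \left(-5\right) = 60 - 5380 = -5320$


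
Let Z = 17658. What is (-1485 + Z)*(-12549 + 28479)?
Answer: 257635890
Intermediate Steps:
(-1485 + Z)*(-12549 + 28479) = (-1485 + 17658)*(-12549 + 28479) = 16173*15930 = 257635890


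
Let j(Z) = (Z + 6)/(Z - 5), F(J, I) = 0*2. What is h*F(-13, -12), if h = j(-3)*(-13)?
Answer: 0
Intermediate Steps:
F(J, I) = 0
j(Z) = (6 + Z)/(-5 + Z)
h = 39/8 (h = ((6 - 3)/(-5 - 3))*(-13) = (3/(-8))*(-13) = -⅛*3*(-13) = -3/8*(-13) = 39/8 ≈ 4.8750)
h*F(-13, -12) = (39/8)*0 = 0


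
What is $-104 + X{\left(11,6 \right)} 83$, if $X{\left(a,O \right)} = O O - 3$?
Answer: $2635$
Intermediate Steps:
$X{\left(a,O \right)} = -3 + O^{2}$ ($X{\left(a,O \right)} = O^{2} - 3 = -3 + O^{2}$)
$-104 + X{\left(11,6 \right)} 83 = -104 + \left(-3 + 6^{2}\right) 83 = -104 + \left(-3 + 36\right) 83 = -104 + 33 \cdot 83 = -104 + 2739 = 2635$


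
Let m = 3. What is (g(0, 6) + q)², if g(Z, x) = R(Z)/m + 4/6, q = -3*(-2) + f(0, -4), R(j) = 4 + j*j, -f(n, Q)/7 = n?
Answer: 64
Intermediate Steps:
f(n, Q) = -7*n
R(j) = 4 + j²
q = 6 (q = -3*(-2) - 7*0 = 6 + 0 = 6)
g(Z, x) = 2 + Z²/3 (g(Z, x) = (4 + Z²)/3 + 4/6 = (4 + Z²)*(⅓) + 4*(⅙) = (4/3 + Z²/3) + ⅔ = 2 + Z²/3)
(g(0, 6) + q)² = ((2 + (⅓)*0²) + 6)² = ((2 + (⅓)*0) + 6)² = ((2 + 0) + 6)² = (2 + 6)² = 8² = 64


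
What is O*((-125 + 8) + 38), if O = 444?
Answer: -35076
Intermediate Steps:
O*((-125 + 8) + 38) = 444*((-125 + 8) + 38) = 444*(-117 + 38) = 444*(-79) = -35076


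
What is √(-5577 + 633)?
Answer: 4*I*√309 ≈ 70.314*I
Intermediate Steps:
√(-5577 + 633) = √(-4944) = 4*I*√309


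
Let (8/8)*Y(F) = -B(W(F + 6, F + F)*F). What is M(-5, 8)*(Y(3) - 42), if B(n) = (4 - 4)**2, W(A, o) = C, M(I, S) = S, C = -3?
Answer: -336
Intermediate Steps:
W(A, o) = -3
B(n) = 0 (B(n) = 0**2 = 0)
Y(F) = 0 (Y(F) = -1*0 = 0)
M(-5, 8)*(Y(3) - 42) = 8*(0 - 42) = 8*(-42) = -336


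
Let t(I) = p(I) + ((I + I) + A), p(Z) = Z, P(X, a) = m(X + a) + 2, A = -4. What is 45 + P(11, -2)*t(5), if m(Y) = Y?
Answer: 166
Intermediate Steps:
P(X, a) = 2 + X + a (P(X, a) = (X + a) + 2 = 2 + X + a)
t(I) = -4 + 3*I (t(I) = I + ((I + I) - 4) = I + (2*I - 4) = I + (-4 + 2*I) = -4 + 3*I)
45 + P(11, -2)*t(5) = 45 + (2 + 11 - 2)*(-4 + 3*5) = 45 + 11*(-4 + 15) = 45 + 11*11 = 45 + 121 = 166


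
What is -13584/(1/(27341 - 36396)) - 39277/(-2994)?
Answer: 368271380557/2994 ≈ 1.2300e+8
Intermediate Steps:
-13584/(1/(27341 - 36396)) - 39277/(-2994) = -13584/(1/(-9055)) - 39277*(-1/2994) = -13584/(-1/9055) + 39277/2994 = -13584*(-9055) + 39277/2994 = 123003120 + 39277/2994 = 368271380557/2994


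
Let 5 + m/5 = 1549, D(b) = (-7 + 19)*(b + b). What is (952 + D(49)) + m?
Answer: 9848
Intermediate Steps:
D(b) = 24*b (D(b) = 12*(2*b) = 24*b)
m = 7720 (m = -25 + 5*1549 = -25 + 7745 = 7720)
(952 + D(49)) + m = (952 + 24*49) + 7720 = (952 + 1176) + 7720 = 2128 + 7720 = 9848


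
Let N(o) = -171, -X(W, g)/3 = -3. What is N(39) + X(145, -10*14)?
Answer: -162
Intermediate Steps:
X(W, g) = 9 (X(W, g) = -3*(-3) = 9)
N(39) + X(145, -10*14) = -171 + 9 = -162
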